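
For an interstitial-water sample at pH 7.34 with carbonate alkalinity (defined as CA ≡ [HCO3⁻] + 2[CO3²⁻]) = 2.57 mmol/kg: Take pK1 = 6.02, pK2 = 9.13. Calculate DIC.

DIC = 2.65 mmol/kg

CA = [HCO3⁻] + 2[CO3²⁻] = (α₁ + 2α₂)·DIC
At pH 7.34: [H⁺]/K1 = 10^-1.32 = 0.047863, K2/[H⁺] = 10^-1.79 = 0.016218
α₁ = 1/(1 + 0.047863 + 0.016218) = 1/1.0641 = 0.9398; α₂ = α₁·K2/[H⁺] = 0.01524
α₁ + 2α₂ = 0.9703
DIC = CA / (α₁ + 2α₂) = 2.57 / 0.9703 = 2.65 mmol/kg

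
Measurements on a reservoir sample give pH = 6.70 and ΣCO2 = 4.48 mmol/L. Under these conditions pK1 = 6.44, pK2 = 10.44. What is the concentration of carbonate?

[CO3²⁻] = 0.526 μmol/L

α₂ = 1 / (1 + [H⁺]/K2 + [H⁺]²/(K1K2)) = 1 / (1 + 10^+3.74 + 10^+3.48)
   = 1 / (1 + 5495.4 + 3020.0) = 1/8516.4 = 0.0001174
[CO3²⁻] = α₂ × DIC = 0.0001174 × 4.48 = 0.000526 mmol/L = 0.526 μmol/L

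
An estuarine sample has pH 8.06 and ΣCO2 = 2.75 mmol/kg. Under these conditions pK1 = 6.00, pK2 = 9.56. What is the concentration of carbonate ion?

α₂ = 1 / (1 + [H⁺]/K2 + [H⁺]²/(K1K2)) = 1 / (1 + 10^+1.50 + 10^-0.56)
   = 1 / (1 + 31.623 + 0.27542) = 1/32.898 = 0.03040
[CO3²⁻] = α₂ × DIC = 0.03040 × 2.75 = 0.0836 mmol/kg

[CO3²⁻] = 0.0836 mmol/kg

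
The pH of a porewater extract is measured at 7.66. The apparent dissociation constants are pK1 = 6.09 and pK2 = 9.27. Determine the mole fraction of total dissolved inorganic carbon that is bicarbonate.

α₁ = 0.951

α₁ = 1 / (1 + [H⁺]/K1 + K2/[H⁺]) = 1 / (1 + 10^-1.57 + 10^-1.61)
   = 1 / (1 + 0.026915 + 0.024547) = 1/1.0515 = 0.9511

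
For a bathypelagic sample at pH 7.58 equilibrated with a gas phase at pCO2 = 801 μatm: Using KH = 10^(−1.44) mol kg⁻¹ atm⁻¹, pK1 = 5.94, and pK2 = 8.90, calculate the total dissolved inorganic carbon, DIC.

DIC = 1.36 mmol/kg

[CO2*] = KH · pCO2 = 10^(−1.44) × 801×10^-6 = 2.908×10^-5 mol/kg
α₀ = 1/(1 + K1/[H⁺] + K1K2/[H⁺]²) = 1/(1 + 10^+1.64 + 10^+0.32) = 0.02139
DIC = [CO2*]/α₀ = 2.908×10^-5 / 0.02139 = 1.36 mmol/kg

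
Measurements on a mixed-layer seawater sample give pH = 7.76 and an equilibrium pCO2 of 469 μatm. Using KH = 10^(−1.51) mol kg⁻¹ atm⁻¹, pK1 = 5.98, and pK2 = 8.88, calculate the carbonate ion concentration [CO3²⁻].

[CO2*] = KH · pCO2 = 10^(−1.51) × 469×10^-6 = 1.449×10^-5 mol/kg
α₀ = 1/(1 + K1/[H⁺] + K1K2/[H⁺]²) = 1/(1 + 10^+1.78 + 10^+0.66) = 0.01519
DIC = [CO2*]/α₀ = 1.449×10^-5 / 0.01519 = 0.9541 mmol/kg
[CO3²⁻] = α₂·DIC; α₂ = 0.06944, so [CO3²⁻] = 0.06944 × 0.9541 = 0.0662 mmol/kg

[CO3²⁻] = 0.0662 mmol/kg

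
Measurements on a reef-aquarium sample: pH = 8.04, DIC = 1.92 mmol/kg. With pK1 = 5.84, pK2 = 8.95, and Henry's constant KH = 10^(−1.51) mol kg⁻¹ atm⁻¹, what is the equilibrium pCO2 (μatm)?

pCO2 = 347 μatm

α₀ = 1 / (1 + K1/[H⁺] + K1K2/[H⁺]²) = 1 / (1 + 10^+2.20 + 10^+1.29)
   = 1 / (1 + 158.49 + 19.498) = 1/178.99 = 0.005587
[CO2*] = α₀ × DIC = 0.005587 × 1.92 = 0.01073 mmol/kg = 10.73 μmol/kg
pCO2 = [CO2*]/KH = 1.073×10^-5 / 3.090×10^-2 = 347 μatm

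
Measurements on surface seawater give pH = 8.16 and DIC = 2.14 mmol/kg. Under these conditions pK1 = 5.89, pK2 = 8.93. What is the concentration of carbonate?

α₂ = 1 / (1 + [H⁺]/K2 + [H⁺]²/(K1K2)) = 1 / (1 + 10^+0.77 + 10^-1.50)
   = 1 / (1 + 5.8884 + 0.031623) = 1/6.9201 = 0.1445
[CO3²⁻] = α₂ × DIC = 0.1445 × 2.14 = 0.309 mmol/kg

[CO3²⁻] = 0.309 mmol/kg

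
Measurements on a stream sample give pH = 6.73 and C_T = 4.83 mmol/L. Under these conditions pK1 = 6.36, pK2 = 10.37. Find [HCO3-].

α₁ = 1 / (1 + [H⁺]/K1 + K2/[H⁺]) = 1 / (1 + 10^-0.37 + 10^-3.64)
   = 1 / (1 + 0.42658 + 0.00022909) = 1/1.4268 = 0.7009
[HCO3⁻] = α₁ × DIC = 0.7009 × 4.83 = 3.39 mmol/L

[HCO3⁻] = 3.39 mmol/L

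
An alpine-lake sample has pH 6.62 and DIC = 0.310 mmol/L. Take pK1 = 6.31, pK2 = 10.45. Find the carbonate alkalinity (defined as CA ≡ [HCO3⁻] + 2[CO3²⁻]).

CA = 0.208 mmol/L

CA = [HCO3⁻] + 2[CO3²⁻] = (α₁ + 2α₂)·DIC
At pH 6.62: [H⁺]/K1 = 10^-0.31 = 0.48978, K2/[H⁺] = 10^-3.83 = 0.00014791
α₁ = 1/(1 + 0.48978 + 0.00014791) = 1/1.4899 = 0.6712; α₂ = α₁·K2/[H⁺] = 9.927×10^-5
α₁ + 2α₂ = 0.6714
CA = 0.6714 × 0.310 = 0.208 mmol/L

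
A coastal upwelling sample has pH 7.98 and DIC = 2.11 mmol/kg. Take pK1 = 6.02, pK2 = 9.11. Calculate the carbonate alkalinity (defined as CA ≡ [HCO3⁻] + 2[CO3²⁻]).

CA = [HCO3⁻] + 2[CO3²⁻] = (α₁ + 2α₂)·DIC
At pH 7.98: [H⁺]/K1 = 10^-1.96 = 0.010965, K2/[H⁺] = 10^-1.13 = 0.074131
α₁ = 1/(1 + 0.010965 + 0.074131) = 1/1.0851 = 0.9216; α₂ = α₁·K2/[H⁺] = 0.06832
α₁ + 2α₂ = 1.0582
CA = 1.0582 × 2.11 = 2.23 mmol/kg

CA = 2.23 mmol/kg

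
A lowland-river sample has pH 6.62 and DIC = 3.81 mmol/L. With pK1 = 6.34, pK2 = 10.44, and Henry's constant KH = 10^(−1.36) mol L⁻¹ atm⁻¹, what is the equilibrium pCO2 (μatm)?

α₀ = 1 / (1 + K1/[H⁺] + K1K2/[H⁺]²) = 1 / (1 + 10^+0.28 + 10^-3.54)
   = 1 / (1 + 1.9055 + 0.00028840) = 1/2.9057 = 0.3441
[CO2*] = α₀ × DIC = 0.3441 × 3.81 = 1.311 mmol/L
pCO2 = [CO2*]/KH = 1.311×10^-3 / 4.365×10^-2 = 3.00×10^4 μatm

pCO2 = 3.00×10^4 μatm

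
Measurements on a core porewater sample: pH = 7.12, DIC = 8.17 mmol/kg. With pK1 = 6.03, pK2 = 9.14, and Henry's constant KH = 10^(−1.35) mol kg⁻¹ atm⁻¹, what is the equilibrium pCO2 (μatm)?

pCO2 = 1.36×10^4 μatm

α₀ = 1 / (1 + K1/[H⁺] + K1K2/[H⁺]²) = 1 / (1 + 10^+1.09 + 10^-0.93)
   = 1 / (1 + 12.303 + 0.11749) = 1/13.420 = 0.07451
[CO2*] = α₀ × DIC = 0.07451 × 8.17 = 0.6088 mmol/kg
pCO2 = [CO2*]/KH = 6.088×10^-4 / 4.467×10^-2 = 1.36×10^4 μatm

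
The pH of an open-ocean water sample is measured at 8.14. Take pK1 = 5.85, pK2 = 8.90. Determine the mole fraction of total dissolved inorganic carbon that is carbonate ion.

α₂ = 0.147

α₂ = 1 / (1 + [H⁺]/K2 + [H⁺]²/(K1K2)) = 1 / (1 + 10^+0.76 + 10^-1.53)
   = 1 / (1 + 5.7544 + 0.029512) = 1/6.7839 = 0.1474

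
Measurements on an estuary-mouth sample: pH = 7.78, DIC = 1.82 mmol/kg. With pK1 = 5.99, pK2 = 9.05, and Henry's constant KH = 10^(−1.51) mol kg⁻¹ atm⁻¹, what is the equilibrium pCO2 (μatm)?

pCO2 = 893 μatm

α₀ = 1 / (1 + K1/[H⁺] + K1K2/[H⁺]²) = 1 / (1 + 10^+1.79 + 10^+0.52)
   = 1 / (1 + 61.660 + 3.3113) = 1/65.971 = 0.01516
[CO2*] = α₀ × DIC = 0.01516 × 1.82 = 0.02759 mmol/kg
pCO2 = [CO2*]/KH = 2.759×10^-5 / 3.090×10^-2 = 893 μatm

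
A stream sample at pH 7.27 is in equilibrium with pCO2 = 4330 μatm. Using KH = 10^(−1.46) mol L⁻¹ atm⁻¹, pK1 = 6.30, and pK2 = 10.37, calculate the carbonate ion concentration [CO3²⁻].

[CO3²⁻] = 1.11 μmol/L

[CO2*] = KH · pCO2 = 10^(−1.46) × 4330×10^-6 = 1.501×10^-4 mol/L
α₀ = 1/(1 + K1/[H⁺] + K1K2/[H⁺]²) = 1/(1 + 10^+0.97 + 10^-2.13) = 0.09671
DIC = [CO2*]/α₀ = 1.501×10^-4 / 0.09671 = 1.552 mmol/L
[CO3²⁻] = α₂·DIC; α₂ = 0.0007169, so [CO3²⁻] = 0.0007169 × 1.552 = 0.00111 mmol/L = 1.11 μmol/L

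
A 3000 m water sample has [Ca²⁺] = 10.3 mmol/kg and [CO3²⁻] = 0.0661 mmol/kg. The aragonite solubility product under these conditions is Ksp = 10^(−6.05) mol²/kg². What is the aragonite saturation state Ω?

Ksp = 10^(−6.05) = 8.913×10^-7
Ω = [Ca²⁺][CO3²⁻]/Ksp = (10.3×10^-3)(0.0661×10^-3) / 8.913×10^-7 = 0.764

Ω = 0.764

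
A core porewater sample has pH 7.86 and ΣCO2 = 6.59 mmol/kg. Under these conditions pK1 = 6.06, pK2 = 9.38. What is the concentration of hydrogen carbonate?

[HCO3⁻] = 6.30 mmol/kg

α₁ = 1 / (1 + [H⁺]/K1 + K2/[H⁺]) = 1 / (1 + 10^-1.80 + 10^-1.52)
   = 1 / (1 + 0.015849 + 0.030200) = 1/1.0460 = 0.9560
[HCO3⁻] = α₁ × DIC = 0.9560 × 6.59 = 6.30 mmol/kg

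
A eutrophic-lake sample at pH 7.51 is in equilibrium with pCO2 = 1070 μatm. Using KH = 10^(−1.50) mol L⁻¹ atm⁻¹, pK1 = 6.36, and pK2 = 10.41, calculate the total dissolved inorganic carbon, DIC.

DIC = 0.512 mmol/L

[CO2*] = KH · pCO2 = 10^(−1.50) × 1070×10^-6 = 3.384×10^-5 mol/L
α₀ = 1/(1 + K1/[H⁺] + K1K2/[H⁺]²) = 1/(1 + 10^+1.15 + 10^-1.75) = 0.06604
DIC = [CO2*]/α₀ = 3.384×10^-5 / 0.06604 = 0.512 mmol/L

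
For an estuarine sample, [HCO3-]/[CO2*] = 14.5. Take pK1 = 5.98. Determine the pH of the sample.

pH = 7.14

From K1 = [H⁺][HCO3-]/[CO2*]:  pH = pK1 + log₁₀([HCO3-]/[CO2*])
log₁₀(14.5) = +1.161
pH = 5.98 + (+1.161) = 7.14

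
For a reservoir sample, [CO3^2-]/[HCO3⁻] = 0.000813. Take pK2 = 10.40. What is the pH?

pH = 7.31

From K2 = [H⁺][CO3^2-]/[HCO3⁻]:  pH = pK2 + log₁₀([CO3^2-]/[HCO3⁻])
log₁₀(0.000813) = -3.090
pH = 10.40 + (-3.090) = 7.31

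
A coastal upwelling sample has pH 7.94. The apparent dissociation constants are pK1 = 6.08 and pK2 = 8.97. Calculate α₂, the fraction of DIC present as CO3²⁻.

α₂ = 0.0843

α₂ = 1 / (1 + [H⁺]/K2 + [H⁺]²/(K1K2)) = 1 / (1 + 10^+1.03 + 10^-0.83)
   = 1 / (1 + 10.715 + 0.14791) = 1/11.863 = 0.08429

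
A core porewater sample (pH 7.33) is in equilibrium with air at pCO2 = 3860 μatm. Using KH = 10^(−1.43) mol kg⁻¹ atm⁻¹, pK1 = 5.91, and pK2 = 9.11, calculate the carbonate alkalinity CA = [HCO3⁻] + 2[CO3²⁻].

[CO2*] = KH · pCO2 = 10^(−1.43) × 3860×10^-6 = 1.434×10^-4 mol/kg
α₀ = 1/(1 + K1/[H⁺] + K1K2/[H⁺]²) = 1/(1 + 10^+1.42 + 10^-0.36) = 0.03605
DIC = [CO2*]/α₀ = 1.434×10^-4 / 0.03605 = 3.978 mmol/kg
CA = (α₁ + 2α₂)·DIC = (0.9482 + 2×0.01574) × 3.978 = 3.90 mmol/kg

CA = 3.90 mmol/kg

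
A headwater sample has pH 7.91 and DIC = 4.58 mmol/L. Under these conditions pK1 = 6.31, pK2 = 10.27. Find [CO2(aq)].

α₀ = 1 / (1 + K1/[H⁺] + K1K2/[H⁺]²) = 1 / (1 + 10^+1.60 + 10^-0.76)
   = 1 / (1 + 39.811 + 0.17378) = 1/40.984 = 0.02440
[CO2*] = α₀ × DIC = 0.02440 × 4.58 = 0.112 mmol/L

[CO2*] = 0.112 mmol/L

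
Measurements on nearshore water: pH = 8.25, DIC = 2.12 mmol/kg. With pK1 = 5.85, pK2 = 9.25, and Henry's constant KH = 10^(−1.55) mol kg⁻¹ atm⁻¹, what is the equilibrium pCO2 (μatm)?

α₀ = 1 / (1 + K1/[H⁺] + K1K2/[H⁺]²) = 1 / (1 + 10^+2.40 + 10^+1.40)
   = 1 / (1 + 251.19 + 25.119) = 1/277.31 = 0.003606
[CO2*] = α₀ × DIC = 0.003606 × 2.12 = 0.007645 mmol/kg = 7.645 μmol/kg
pCO2 = [CO2*]/KH = 7.645×10^-6 / 2.818×10^-2 = 271 μatm

pCO2 = 271 μatm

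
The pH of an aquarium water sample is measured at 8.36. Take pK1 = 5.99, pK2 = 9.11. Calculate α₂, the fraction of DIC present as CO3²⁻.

α₂ = 1 / (1 + [H⁺]/K2 + [H⁺]²/(K1K2)) = 1 / (1 + 10^+0.75 + 10^-1.62)
   = 1 / (1 + 5.6234 + 0.023988) = 1/6.6474 = 0.1504

α₂ = 0.150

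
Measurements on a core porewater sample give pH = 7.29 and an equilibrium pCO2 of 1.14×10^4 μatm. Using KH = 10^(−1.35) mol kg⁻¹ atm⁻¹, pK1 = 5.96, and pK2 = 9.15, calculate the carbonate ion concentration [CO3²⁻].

[CO2*] = KH · pCO2 = 10^(−1.35) × 1.14×10^4×10^-6 = 5.092×10^-4 mol/kg
α₀ = 1/(1 + K1/[H⁺] + K1K2/[H⁺]²) = 1/(1 + 10^+1.33 + 10^-0.53) = 0.04410
DIC = [CO2*]/α₀ = 5.092×10^-4 / 0.04410 = 11.55 mmol/kg
[CO3²⁻] = α₂·DIC; α₂ = 0.01302, so [CO3²⁻] = 0.01302 × 11.55 = 0.150 mmol/kg

[CO3²⁻] = 0.150 mmol/kg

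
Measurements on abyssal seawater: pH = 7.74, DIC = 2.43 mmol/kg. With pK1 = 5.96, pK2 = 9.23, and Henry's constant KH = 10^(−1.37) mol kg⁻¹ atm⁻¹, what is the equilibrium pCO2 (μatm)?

pCO2 = 901 μatm

α₀ = 1 / (1 + K1/[H⁺] + K1K2/[H⁺]²) = 1 / (1 + 10^+1.78 + 10^+0.29)
   = 1 / (1 + 60.256 + 1.9498) = 1/63.206 = 0.01582
[CO2*] = α₀ × DIC = 0.01582 × 2.43 = 0.03845 mmol/kg
pCO2 = [CO2*]/KH = 3.845×10^-5 / 4.266×10^-2 = 901 μatm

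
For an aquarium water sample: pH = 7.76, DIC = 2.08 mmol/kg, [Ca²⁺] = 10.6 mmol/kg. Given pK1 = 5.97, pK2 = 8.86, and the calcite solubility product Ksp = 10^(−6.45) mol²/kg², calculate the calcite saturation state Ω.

Ω = 4.51

α₂ = 1 / (1 + [H⁺]/K2 + [H⁺]²/(K1K2)) = 1 / (1 + 10^+1.10 + 10^-0.69)
   = 1 / (1 + 12.589 + 0.20417) = 1/13.793 = 0.07250
[CO3²⁻] = α₂ × DIC = 0.07250 × 2.08 = 0.1508 mmol/kg
Ksp = 10^(−6.45) = 3.548×10^-7
Ω = [Ca²⁺][CO3²⁻]/Ksp = (10.6×10^-3)(1.508×10^-4) / 3.548×10^-7 = 4.51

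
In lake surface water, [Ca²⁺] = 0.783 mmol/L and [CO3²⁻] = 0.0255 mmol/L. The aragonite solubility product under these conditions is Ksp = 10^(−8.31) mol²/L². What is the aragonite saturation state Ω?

Ksp = 10^(−8.31) = 4.898×10^-9
Ω = [Ca²⁺][CO3²⁻]/Ksp = (0.783×10^-3)(0.0255×10^-3) / 4.898×10^-9 = 4.08

Ω = 4.08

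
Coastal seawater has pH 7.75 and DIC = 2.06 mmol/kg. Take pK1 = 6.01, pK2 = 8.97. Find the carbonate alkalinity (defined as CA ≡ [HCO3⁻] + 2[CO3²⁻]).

CA = [HCO3⁻] + 2[CO3²⁻] = (α₁ + 2α₂)·DIC
At pH 7.75: [H⁺]/K1 = 10^-1.74 = 0.018197, K2/[H⁺] = 10^-1.22 = 0.060256
α₁ = 1/(1 + 0.018197 + 0.060256) = 1/1.0785 = 0.9273; α₂ = α₁·K2/[H⁺] = 0.05587
α₁ + 2α₂ = 1.0390
CA = 1.0390 × 2.06 = 2.14 mmol/kg

CA = 2.14 mmol/kg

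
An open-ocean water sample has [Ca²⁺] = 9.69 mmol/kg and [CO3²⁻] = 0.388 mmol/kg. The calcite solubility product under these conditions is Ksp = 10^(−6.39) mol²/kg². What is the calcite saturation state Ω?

Ω = 9.23

Ksp = 10^(−6.39) = 4.074×10^-7
Ω = [Ca²⁺][CO3²⁻]/Ksp = (9.69×10^-3)(0.388×10^-3) / 4.074×10^-7 = 9.23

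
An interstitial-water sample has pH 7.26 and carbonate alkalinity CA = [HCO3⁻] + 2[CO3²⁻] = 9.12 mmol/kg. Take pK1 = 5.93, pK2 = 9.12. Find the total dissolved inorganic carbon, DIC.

DIC = 9.41 mmol/kg

CA = [HCO3⁻] + 2[CO3²⁻] = (α₁ + 2α₂)·DIC
At pH 7.26: [H⁺]/K1 = 10^-1.33 = 0.046774, K2/[H⁺] = 10^-1.86 = 0.013804
α₁ = 1/(1 + 0.046774 + 0.013804) = 1/1.0606 = 0.9429; α₂ = α₁·K2/[H⁺] = 0.01302
α₁ + 2α₂ = 0.9689
DIC = CA / (α₁ + 2α₂) = 9.12 / 0.9689 = 9.41 mmol/kg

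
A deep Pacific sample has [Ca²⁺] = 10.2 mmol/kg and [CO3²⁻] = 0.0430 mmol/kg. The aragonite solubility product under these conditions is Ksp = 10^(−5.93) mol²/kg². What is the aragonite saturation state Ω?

Ksp = 10^(−5.93) = 1.175×10^-6
Ω = [Ca²⁺][CO3²⁻]/Ksp = (10.2×10^-3)(0.0430×10^-3) / 1.175×10^-6 = 0.373

Ω = 0.373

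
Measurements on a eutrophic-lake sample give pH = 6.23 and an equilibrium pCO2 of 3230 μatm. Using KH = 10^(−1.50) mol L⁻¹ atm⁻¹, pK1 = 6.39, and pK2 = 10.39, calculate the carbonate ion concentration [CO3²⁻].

[CO3²⁻] = 0.00489 μmol/L

[CO2*] = KH · pCO2 = 10^(−1.50) × 3230×10^-6 = 1.021×10^-4 mol/L
α₀ = 1/(1 + K1/[H⁺] + K1K2/[H⁺]²) = 1/(1 + 10^-0.16 + 10^-4.32) = 0.5911
DIC = [CO2*]/α₀ = 1.021×10^-4 / 0.5911 = 0.1728 mmol/L
[CO3²⁻] = α₂·DIC; α₂ = 2.829×10^-5, so [CO3²⁻] = 2.829×10^-5 × 0.1728 = 4.89×10^-6 mmol/L = 0.00489 μmol/L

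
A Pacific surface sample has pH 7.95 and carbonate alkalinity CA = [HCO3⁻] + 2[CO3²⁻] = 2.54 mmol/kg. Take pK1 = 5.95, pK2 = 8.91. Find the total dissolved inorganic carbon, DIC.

CA = [HCO3⁻] + 2[CO3²⁻] = (α₁ + 2α₂)·DIC
At pH 7.95: [H⁺]/K1 = 10^-2.00 = 0.010000, K2/[H⁺] = 10^-0.96 = 0.10965
α₁ = 1/(1 + 0.010000 + 0.10965) = 1/1.1196 = 0.8931; α₂ = α₁·K2/[H⁺] = 0.09793
α₁ + 2α₂ = 1.0890
DIC = CA / (α₁ + 2α₂) = 2.54 / 1.0890 = 2.33 mmol/kg

DIC = 2.33 mmol/kg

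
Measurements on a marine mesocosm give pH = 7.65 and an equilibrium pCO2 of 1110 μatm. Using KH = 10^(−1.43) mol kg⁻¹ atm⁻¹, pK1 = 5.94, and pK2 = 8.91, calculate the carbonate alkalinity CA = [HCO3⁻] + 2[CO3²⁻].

CA = 2.35 mmol/kg

[CO2*] = KH · pCO2 = 10^(−1.43) × 1110×10^-6 = 4.124×10^-5 mol/kg
α₀ = 1/(1 + K1/[H⁺] + K1K2/[H⁺]²) = 1/(1 + 10^+1.71 + 10^+0.45) = 0.01815
DIC = [CO2*]/α₀ = 4.124×10^-5 / 0.01815 = 2.273 mmol/kg
CA = (α₁ + 2α₂)·DIC = (0.9307 + 2×0.05115) × 2.273 = 2.35 mmol/kg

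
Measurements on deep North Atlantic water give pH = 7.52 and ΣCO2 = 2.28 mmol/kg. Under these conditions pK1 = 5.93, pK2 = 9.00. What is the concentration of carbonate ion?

α₂ = 1 / (1 + [H⁺]/K2 + [H⁺]²/(K1K2)) = 1 / (1 + 10^+1.48 + 10^-0.11)
   = 1 / (1 + 30.200 + 0.77625) = 1/31.976 = 0.03127
[CO3²⁻] = α₂ × DIC = 0.03127 × 2.28 = 0.0713 mmol/kg

[CO3²⁻] = 0.0713 mmol/kg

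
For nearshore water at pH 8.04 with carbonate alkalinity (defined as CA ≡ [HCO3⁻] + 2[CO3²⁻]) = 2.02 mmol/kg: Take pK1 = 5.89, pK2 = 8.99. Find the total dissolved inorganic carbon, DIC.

CA = [HCO3⁻] + 2[CO3²⁻] = (α₁ + 2α₂)·DIC
At pH 8.04: [H⁺]/K1 = 10^-2.15 = 0.0070795, K2/[H⁺] = 10^-0.95 = 0.11220
α₁ = 1/(1 + 0.0070795 + 0.11220) = 1/1.1193 = 0.8934; α₂ = α₁·K2/[H⁺] = 0.1002
α₁ + 2α₂ = 1.0939
DIC = CA / (α₁ + 2α₂) = 2.02 / 1.0939 = 1.85 mmol/kg

DIC = 1.85 mmol/kg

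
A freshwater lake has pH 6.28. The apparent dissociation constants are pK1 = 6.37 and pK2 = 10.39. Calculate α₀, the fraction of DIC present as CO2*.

α₀ = 1 / (1 + K1/[H⁺] + K1K2/[H⁺]²) = 1 / (1 + 10^-0.09 + 10^-4.20)
   = 1 / (1 + 0.81283 + 6.3096×10^-5) = 1/1.8129 = 0.5516

α₀ = 0.552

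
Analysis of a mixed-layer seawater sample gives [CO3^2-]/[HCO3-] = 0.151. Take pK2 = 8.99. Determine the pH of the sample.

pH = 8.17

From K2 = [H⁺][CO3^2-]/[HCO3-]:  pH = pK2 + log₁₀([CO3^2-]/[HCO3-])
log₁₀(0.151) = -0.821
pH = 8.99 + (-0.821) = 8.17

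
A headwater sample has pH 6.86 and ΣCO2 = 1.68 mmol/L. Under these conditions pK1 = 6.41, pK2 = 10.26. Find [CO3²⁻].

[CO3²⁻] = 0.494 μmol/L

α₂ = 1 / (1 + [H⁺]/K2 + [H⁺]²/(K1K2)) = 1 / (1 + 10^+3.40 + 10^+2.95)
   = 1 / (1 + 2511.9 + 891.25) = 1/3404.1 = 0.0002938
[CO3²⁻] = α₂ × DIC = 0.0002938 × 1.68 = 0.000494 mmol/L = 0.494 μmol/L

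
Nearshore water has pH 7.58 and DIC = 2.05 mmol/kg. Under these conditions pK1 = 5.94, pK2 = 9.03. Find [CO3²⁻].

[CO3²⁻] = 0.0687 mmol/kg

α₂ = 1 / (1 + [H⁺]/K2 + [H⁺]²/(K1K2)) = 1 / (1 + 10^+1.45 + 10^-0.19)
   = 1 / (1 + 28.184 + 0.64565) = 1/29.829 = 0.03352
[CO3²⁻] = α₂ × DIC = 0.03352 × 2.05 = 0.0687 mmol/kg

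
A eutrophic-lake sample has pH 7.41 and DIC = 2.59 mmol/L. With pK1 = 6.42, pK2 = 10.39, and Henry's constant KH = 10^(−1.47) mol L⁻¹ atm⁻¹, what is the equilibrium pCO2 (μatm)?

pCO2 = 7090 μatm

α₀ = 1 / (1 + K1/[H⁺] + K1K2/[H⁺]²) = 1 / (1 + 10^+0.99 + 10^-1.99)
   = 1 / (1 + 9.7724 + 0.010233) = 1/10.783 = 0.09274
[CO2*] = α₀ × DIC = 0.09274 × 2.59 = 0.2402 mmol/L
pCO2 = [CO2*]/KH = 2.402×10^-4 / 3.388×10^-2 = 7090 μatm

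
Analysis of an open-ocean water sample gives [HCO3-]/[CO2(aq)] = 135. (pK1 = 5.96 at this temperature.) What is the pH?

pH = 8.09

From K1 = [H⁺][HCO3-]/[CO2(aq)]:  pH = pK1 + log₁₀([HCO3-]/[CO2(aq)])
log₁₀(135) = +2.130
pH = 5.96 + (+2.130) = 8.09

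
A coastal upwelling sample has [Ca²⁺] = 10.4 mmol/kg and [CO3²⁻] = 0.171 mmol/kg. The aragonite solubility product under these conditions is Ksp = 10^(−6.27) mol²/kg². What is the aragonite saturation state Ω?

Ksp = 10^(−6.27) = 5.370×10^-7
Ω = [Ca²⁺][CO3²⁻]/Ksp = (10.4×10^-3)(0.171×10^-3) / 5.370×10^-7 = 3.31

Ω = 3.31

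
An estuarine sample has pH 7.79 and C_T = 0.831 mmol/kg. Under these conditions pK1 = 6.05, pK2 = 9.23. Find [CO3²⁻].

α₂ = 1 / (1 + [H⁺]/K2 + [H⁺]²/(K1K2)) = 1 / (1 + 10^+1.44 + 10^-0.30)
   = 1 / (1 + 27.542 + 0.50119) = 1/29.043 = 0.03443
[CO3²⁻] = α₂ × DIC = 0.03443 × 0.831 = 0.0286 mmol/kg

[CO3²⁻] = 0.0286 mmol/kg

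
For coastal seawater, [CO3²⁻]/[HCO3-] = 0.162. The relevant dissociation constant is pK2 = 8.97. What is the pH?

From K2 = [H⁺][CO3²⁻]/[HCO3-]:  pH = pK2 + log₁₀([CO3²⁻]/[HCO3-])
log₁₀(0.162) = -0.790
pH = 8.97 + (-0.790) = 8.18

pH = 8.18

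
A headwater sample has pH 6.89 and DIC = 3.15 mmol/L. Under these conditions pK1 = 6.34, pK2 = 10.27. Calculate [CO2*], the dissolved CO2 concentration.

[CO2*] = 0.692 mmol/L

α₀ = 1 / (1 + K1/[H⁺] + K1K2/[H⁺]²) = 1 / (1 + 10^+0.55 + 10^-2.83)
   = 1 / (1 + 3.5481 + 0.0014791) = 1/4.5496 = 0.2198
[CO2*] = α₀ × DIC = 0.2198 × 3.15 = 0.692 mmol/L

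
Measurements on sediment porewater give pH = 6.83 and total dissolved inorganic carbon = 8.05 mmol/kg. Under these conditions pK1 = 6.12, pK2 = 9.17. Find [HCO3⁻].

[HCO3⁻] = 6.71 mmol/kg

α₁ = 1 / (1 + [H⁺]/K1 + K2/[H⁺]) = 1 / (1 + 10^-0.71 + 10^-2.34)
   = 1 / (1 + 0.19498 + 0.0045709) = 1/1.1996 = 0.8336
[HCO3⁻] = α₁ × DIC = 0.8336 × 8.05 = 6.71 mmol/kg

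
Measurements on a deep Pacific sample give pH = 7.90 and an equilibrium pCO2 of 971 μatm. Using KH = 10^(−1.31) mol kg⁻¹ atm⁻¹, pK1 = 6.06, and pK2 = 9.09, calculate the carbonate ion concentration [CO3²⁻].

[CO2*] = KH · pCO2 = 10^(−1.31) × 971×10^-6 = 4.756×10^-5 mol/kg
α₀ = 1/(1 + K1/[H⁺] + K1K2/[H⁺]²) = 1/(1 + 10^+1.84 + 10^+0.65) = 0.01340
DIC = [CO2*]/α₀ = 4.756×10^-5 / 0.01340 = 3.550 mmol/kg
[CO3²⁻] = α₂·DIC; α₂ = 0.05984, so [CO3²⁻] = 0.05984 × 3.550 = 0.212 mmol/kg

[CO3²⁻] = 0.212 mmol/kg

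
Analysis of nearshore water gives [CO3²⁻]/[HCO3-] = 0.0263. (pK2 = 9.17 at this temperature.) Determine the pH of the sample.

pH = 7.59

From K2 = [H⁺][CO3²⁻]/[HCO3-]:  pH = pK2 + log₁₀([CO3²⁻]/[HCO3-])
log₁₀(0.0263) = -1.580
pH = 9.17 + (-1.580) = 7.59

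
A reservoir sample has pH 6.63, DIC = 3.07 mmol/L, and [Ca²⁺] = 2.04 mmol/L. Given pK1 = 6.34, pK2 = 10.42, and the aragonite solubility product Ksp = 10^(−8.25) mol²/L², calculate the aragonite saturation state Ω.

α₂ = 1 / (1 + [H⁺]/K2 + [H⁺]²/(K1K2)) = 1 / (1 + 10^+3.79 + 10^+3.50)
   = 1 / (1 + 6166.0 + 3162.3) = 1/9329.2 = 0.0001072
[CO3²⁻] = α₂ × DIC = 0.0001072 × 3.07 = 0.0003291 mmol/L = 0.3291 μmol/L
Ksp = 10^(−8.25) = 5.623×10^-9
Ω = [Ca²⁺][CO3²⁻]/Ksp = (2.04×10^-3)(3.291×10^-7) / 5.623×10^-9 = 0.119

Ω = 0.119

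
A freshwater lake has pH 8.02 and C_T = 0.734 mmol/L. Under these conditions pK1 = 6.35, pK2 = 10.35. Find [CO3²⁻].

[CO3²⁻] = 3.35 μmol/L

α₂ = 1 / (1 + [H⁺]/K2 + [H⁺]²/(K1K2)) = 1 / (1 + 10^+2.33 + 10^+0.66)
   = 1 / (1 + 213.80 + 4.5709) = 1/219.37 = 0.004559
[CO3²⁻] = α₂ × DIC = 0.004559 × 0.734 = 0.00335 mmol/L = 3.35 μmol/L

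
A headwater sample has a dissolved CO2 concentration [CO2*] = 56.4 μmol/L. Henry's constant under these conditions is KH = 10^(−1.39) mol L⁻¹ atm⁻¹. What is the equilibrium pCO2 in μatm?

KH = 10^(−1.39) = 4.074×10^-2 mol L⁻¹ atm⁻¹
pCO2 = [CO2*]/KH = 56.4×10^-6 / 4.074×10^-2 = 1.38×10^-3 atm = 1380 μatm

pCO2 = 1380 μatm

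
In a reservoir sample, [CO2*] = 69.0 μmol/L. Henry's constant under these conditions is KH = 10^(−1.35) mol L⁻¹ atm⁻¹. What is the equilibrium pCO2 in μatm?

pCO2 = 1540 μatm

KH = 10^(−1.35) = 4.467×10^-2 mol L⁻¹ atm⁻¹
pCO2 = [CO2*]/KH = 69.0×10^-6 / 4.467×10^-2 = 1.54×10^-3 atm = 1540 μatm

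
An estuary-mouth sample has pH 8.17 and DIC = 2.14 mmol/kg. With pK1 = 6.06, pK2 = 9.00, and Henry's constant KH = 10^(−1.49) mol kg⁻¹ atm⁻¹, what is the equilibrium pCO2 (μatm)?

α₀ = 1 / (1 + K1/[H⁺] + K1K2/[H⁺]²) = 1 / (1 + 10^+2.11 + 10^+1.28)
   = 1 / (1 + 128.82 + 19.055) = 1/148.88 = 0.006717
[CO2*] = α₀ × DIC = 0.006717 × 2.14 = 0.01437 mmol/kg = 14.37 μmol/kg
pCO2 = [CO2*]/KH = 1.437×10^-5 / 3.236×10^-2 = 444 μatm

pCO2 = 444 μatm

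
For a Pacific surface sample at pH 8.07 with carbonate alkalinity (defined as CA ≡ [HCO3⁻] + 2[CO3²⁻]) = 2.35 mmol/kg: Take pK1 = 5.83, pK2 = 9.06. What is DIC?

DIC = 2.16 mmol/kg

CA = [HCO3⁻] + 2[CO3²⁻] = (α₁ + 2α₂)·DIC
At pH 8.07: [H⁺]/K1 = 10^-2.24 = 0.0057544, K2/[H⁺] = 10^-0.99 = 0.10233
α₁ = 1/(1 + 0.0057544 + 0.10233) = 1/1.1081 = 0.9025; α₂ = α₁·K2/[H⁺] = 0.09235
α₁ + 2α₂ = 1.0872
DIC = CA / (α₁ + 2α₂) = 2.35 / 1.0872 = 2.16 mmol/kg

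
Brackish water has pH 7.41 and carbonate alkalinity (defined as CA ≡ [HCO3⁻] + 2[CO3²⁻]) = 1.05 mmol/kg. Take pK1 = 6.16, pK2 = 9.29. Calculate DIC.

DIC = 1.09 mmol/kg

CA = [HCO3⁻] + 2[CO3²⁻] = (α₁ + 2α₂)·DIC
At pH 7.41: [H⁺]/K1 = 10^-1.25 = 0.056234, K2/[H⁺] = 10^-1.88 = 0.013183
α₁ = 1/(1 + 0.056234 + 0.013183) = 1/1.0694 = 0.9351; α₂ = α₁·K2/[H⁺] = 0.01233
α₁ + 2α₂ = 0.9597
DIC = CA / (α₁ + 2α₂) = 1.05 / 0.9597 = 1.09 mmol/kg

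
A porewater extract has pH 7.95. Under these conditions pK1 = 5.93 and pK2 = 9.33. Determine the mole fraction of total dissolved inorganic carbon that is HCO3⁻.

α₁ = 1 / (1 + [H⁺]/K1 + K2/[H⁺]) = 1 / (1 + 10^-2.02 + 10^-1.38)
   = 1 / (1 + 0.0095499 + 0.041687) = 1/1.0512 = 0.9513

α₁ = 0.951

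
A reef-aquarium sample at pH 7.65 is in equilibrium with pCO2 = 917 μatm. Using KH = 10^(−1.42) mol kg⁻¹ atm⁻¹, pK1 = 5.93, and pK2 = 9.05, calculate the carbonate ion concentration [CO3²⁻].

[CO2*] = KH · pCO2 = 10^(−1.42) × 917×10^-6 = 3.486×10^-5 mol/kg
α₀ = 1/(1 + K1/[H⁺] + K1K2/[H⁺]²) = 1/(1 + 10^+1.72 + 10^+0.32) = 0.01800
DIC = [CO2*]/α₀ = 3.486×10^-5 / 0.01800 = 1.937 mmol/kg
[CO3²⁻] = α₂·DIC; α₂ = 0.03760, so [CO3²⁻] = 0.03760 × 1.937 = 0.0728 mmol/kg

[CO3²⁻] = 0.0728 mmol/kg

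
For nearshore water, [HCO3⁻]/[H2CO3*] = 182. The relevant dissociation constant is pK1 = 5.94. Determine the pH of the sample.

pH = 8.20

From K1 = [H⁺][HCO3⁻]/[H2CO3*]:  pH = pK1 + log₁₀([HCO3⁻]/[H2CO3*])
log₁₀(182) = +2.260
pH = 5.94 + (+2.260) = 8.20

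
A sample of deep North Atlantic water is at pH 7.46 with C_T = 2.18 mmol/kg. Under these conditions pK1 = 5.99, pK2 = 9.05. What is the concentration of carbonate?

α₂ = 1 / (1 + [H⁺]/K2 + [H⁺]²/(K1K2)) = 1 / (1 + 10^+1.59 + 10^+0.12)
   = 1 / (1 + 38.905 + 1.3183) = 1/41.223 = 0.02426
[CO3²⁻] = α₂ × DIC = 0.02426 × 2.18 = 0.0529 mmol/kg

[CO3²⁻] = 0.0529 mmol/kg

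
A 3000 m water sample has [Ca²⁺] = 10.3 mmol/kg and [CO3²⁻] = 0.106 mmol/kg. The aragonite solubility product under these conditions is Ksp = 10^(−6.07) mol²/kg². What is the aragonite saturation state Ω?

Ω = 1.28

Ksp = 10^(−6.07) = 8.511×10^-7
Ω = [Ca²⁺][CO3²⁻]/Ksp = (10.3×10^-3)(0.106×10^-3) / 8.511×10^-7 = 1.28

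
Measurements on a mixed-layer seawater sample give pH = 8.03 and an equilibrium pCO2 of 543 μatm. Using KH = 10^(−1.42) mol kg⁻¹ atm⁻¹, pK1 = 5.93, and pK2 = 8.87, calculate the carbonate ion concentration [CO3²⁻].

[CO3²⁻] = 0.376 mmol/kg

[CO2*] = KH · pCO2 = 10^(−1.42) × 543×10^-6 = 2.064×10^-5 mol/kg
α₀ = 1/(1 + K1/[H⁺] + K1K2/[H⁺]²) = 1/(1 + 10^+2.10 + 10^+1.26) = 0.006892
DIC = [CO2*]/α₀ = 2.064×10^-5 / 0.006892 = 2.995 mmol/kg
[CO3²⁻] = α₂·DIC; α₂ = 0.1254, so [CO3²⁻] = 0.1254 × 2.995 = 0.376 mmol/kg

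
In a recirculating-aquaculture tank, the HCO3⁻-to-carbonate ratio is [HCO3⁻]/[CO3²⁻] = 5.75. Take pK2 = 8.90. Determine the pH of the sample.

pH = 8.14

From K2 = [H⁺][CO3²⁻]/[HCO3⁻]:  pH = pK2 − log₁₀([HCO3⁻]/[CO3²⁻])
log₁₀(5.75) = +0.760
pH = 8.90 − (+0.760) = 8.14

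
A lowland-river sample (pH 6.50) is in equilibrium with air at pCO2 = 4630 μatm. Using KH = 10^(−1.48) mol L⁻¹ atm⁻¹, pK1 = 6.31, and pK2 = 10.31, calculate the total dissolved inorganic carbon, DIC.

[CO2*] = KH · pCO2 = 10^(−1.48) × 4630×10^-6 = 1.533×10^-4 mol/L
α₀ = 1/(1 + K1/[H⁺] + K1K2/[H⁺]²) = 1/(1 + 10^+0.19 + 10^-3.62) = 0.3923
DIC = [CO2*]/α₀ = 1.533×10^-4 / 0.3923 = 0.391 mmol/L

DIC = 0.391 mmol/L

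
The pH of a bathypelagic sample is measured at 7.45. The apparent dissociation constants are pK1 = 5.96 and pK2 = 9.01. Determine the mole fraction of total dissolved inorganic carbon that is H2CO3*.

α₀ = 0.0305

α₀ = 1 / (1 + K1/[H⁺] + K1K2/[H⁺]²) = 1 / (1 + 10^+1.49 + 10^-0.07)
   = 1 / (1 + 30.903 + 0.85114) = 1/32.754 = 0.03053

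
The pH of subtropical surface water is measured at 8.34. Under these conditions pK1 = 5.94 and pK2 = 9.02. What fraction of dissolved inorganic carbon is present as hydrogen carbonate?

α₁ = 0.824

α₁ = 1 / (1 + [H⁺]/K1 + K2/[H⁺]) = 1 / (1 + 10^-2.40 + 10^-0.68)
   = 1 / (1 + 0.0039811 + 0.20893) = 1/1.2129 = 0.8245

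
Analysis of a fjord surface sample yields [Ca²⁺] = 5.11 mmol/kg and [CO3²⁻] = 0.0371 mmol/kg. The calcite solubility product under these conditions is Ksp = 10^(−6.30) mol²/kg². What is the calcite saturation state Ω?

Ω = 0.378

Ksp = 10^(−6.30) = 5.012×10^-7
Ω = [Ca²⁺][CO3²⁻]/Ksp = (5.11×10^-3)(0.0371×10^-3) / 5.012×10^-7 = 0.378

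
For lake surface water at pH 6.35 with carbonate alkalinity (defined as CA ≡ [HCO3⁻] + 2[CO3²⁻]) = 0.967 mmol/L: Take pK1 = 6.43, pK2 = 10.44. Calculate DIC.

CA = [HCO3⁻] + 2[CO3²⁻] = (α₁ + 2α₂)·DIC
At pH 6.35: [H⁺]/K1 = 10^0.08 = 1.2023, K2/[H⁺] = 10^-4.09 = 8.1283×10^-5
α₁ = 1/(1 + 1.2023 + 8.1283×10^-5) = 1/2.2023 = 0.4541; α₂ = α₁·K2/[H⁺] = 3.691×10^-5
α₁ + 2α₂ = 0.4541
DIC = CA / (α₁ + 2α₂) = 0.967 / 0.4541 = 2.13 mmol/L

DIC = 2.13 mmol/L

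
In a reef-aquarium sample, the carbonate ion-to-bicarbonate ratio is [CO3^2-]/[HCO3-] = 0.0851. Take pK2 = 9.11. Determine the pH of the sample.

pH = 8.04

From K2 = [H⁺][CO3^2-]/[HCO3-]:  pH = pK2 + log₁₀([CO3^2-]/[HCO3-])
log₁₀(0.0851) = -1.070
pH = 9.11 + (-1.070) = 8.04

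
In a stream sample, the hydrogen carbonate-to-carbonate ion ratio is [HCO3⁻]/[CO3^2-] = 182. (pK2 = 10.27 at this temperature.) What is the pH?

pH = 8.01

From K2 = [H⁺][CO3^2-]/[HCO3⁻]:  pH = pK2 − log₁₀([HCO3⁻]/[CO3^2-])
log₁₀(182) = +2.260
pH = 10.27 − (+2.260) = 8.01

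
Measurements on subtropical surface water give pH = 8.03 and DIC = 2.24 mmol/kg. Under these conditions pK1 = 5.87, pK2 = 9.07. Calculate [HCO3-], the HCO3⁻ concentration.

[HCO3⁻] = 2.04 mmol/kg

α₁ = 1 / (1 + [H⁺]/K1 + K2/[H⁺]) = 1 / (1 + 10^-2.16 + 10^-1.04)
   = 1 / (1 + 0.0069183 + 0.091201) = 1/1.0981 = 0.9106
[HCO3⁻] = α₁ × DIC = 0.9106 × 2.24 = 2.04 mmol/kg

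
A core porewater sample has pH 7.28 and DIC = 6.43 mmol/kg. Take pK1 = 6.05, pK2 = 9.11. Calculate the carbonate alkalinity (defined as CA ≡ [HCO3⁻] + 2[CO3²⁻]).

CA = [HCO3⁻] + 2[CO3²⁻] = (α₁ + 2α₂)·DIC
At pH 7.28: [H⁺]/K1 = 10^-1.23 = 0.058884, K2/[H⁺] = 10^-1.83 = 0.014791
α₁ = 1/(1 + 0.058884 + 0.014791) = 1/1.0737 = 0.9314; α₂ = α₁·K2/[H⁺] = 0.01378
α₁ + 2α₂ = 0.9589
CA = 0.9589 × 6.43 = 6.17 mmol/kg

CA = 6.17 mmol/kg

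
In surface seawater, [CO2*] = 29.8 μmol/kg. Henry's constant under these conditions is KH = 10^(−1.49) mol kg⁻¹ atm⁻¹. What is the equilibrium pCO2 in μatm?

KH = 10^(−1.49) = 3.236×10^-2 mol kg⁻¹ atm⁻¹
pCO2 = [CO2*]/KH = 29.8×10^-6 / 3.236×10^-2 = 9.21×10^-4 atm = 921 μatm

pCO2 = 921 μatm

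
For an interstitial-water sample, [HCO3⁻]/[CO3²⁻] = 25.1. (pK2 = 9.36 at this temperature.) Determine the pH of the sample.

pH = 7.96

From K2 = [H⁺][CO3²⁻]/[HCO3⁻]:  pH = pK2 − log₁₀([HCO3⁻]/[CO3²⁻])
log₁₀(25.1) = +1.400
pH = 9.36 − (+1.400) = 7.96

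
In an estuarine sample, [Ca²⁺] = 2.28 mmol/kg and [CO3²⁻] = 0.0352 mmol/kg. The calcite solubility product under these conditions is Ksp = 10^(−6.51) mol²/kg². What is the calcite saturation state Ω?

Ksp = 10^(−6.51) = 3.090×10^-7
Ω = [Ca²⁺][CO3²⁻]/Ksp = (2.28×10^-3)(0.0352×10^-3) / 3.090×10^-7 = 0.260

Ω = 0.260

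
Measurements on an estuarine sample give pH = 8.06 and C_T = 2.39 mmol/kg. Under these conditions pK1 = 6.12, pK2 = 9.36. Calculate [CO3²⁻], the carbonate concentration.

α₂ = 1 / (1 + [H⁺]/K2 + [H⁺]²/(K1K2)) = 1 / (1 + 10^+1.30 + 10^-0.64)
   = 1 / (1 + 19.953 + 0.22909) = 1/21.182 = 0.04721
[CO3²⁻] = α₂ × DIC = 0.04721 × 2.39 = 0.113 mmol/kg

[CO3²⁻] = 0.113 mmol/kg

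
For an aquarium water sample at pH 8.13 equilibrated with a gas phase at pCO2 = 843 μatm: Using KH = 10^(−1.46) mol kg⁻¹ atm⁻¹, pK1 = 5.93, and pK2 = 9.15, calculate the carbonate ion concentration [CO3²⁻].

[CO3²⁻] = 0.442 mmol/kg

[CO2*] = KH · pCO2 = 10^(−1.46) × 843×10^-6 = 2.923×10^-5 mol/kg
α₀ = 1/(1 + K1/[H⁺] + K1K2/[H⁺]²) = 1/(1 + 10^+2.20 + 10^+1.18) = 0.005727
DIC = [CO2*]/α₀ = 2.923×10^-5 / 0.005727 = 5.104 mmol/kg
[CO3²⁻] = α₂·DIC; α₂ = 0.08667, so [CO3²⁻] = 0.08667 × 5.104 = 0.442 mmol/kg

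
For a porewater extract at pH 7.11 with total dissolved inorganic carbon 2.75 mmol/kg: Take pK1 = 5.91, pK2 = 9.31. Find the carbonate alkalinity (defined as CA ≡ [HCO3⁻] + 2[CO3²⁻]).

CA = [HCO3⁻] + 2[CO3²⁻] = (α₁ + 2α₂)·DIC
At pH 7.11: [H⁺]/K1 = 10^-1.20 = 0.063096, K2/[H⁺] = 10^-2.20 = 0.0063096
α₁ = 1/(1 + 0.063096 + 0.0063096) = 1/1.0694 = 0.9351; α₂ = α₁·K2/[H⁺] = 0.005900
α₁ + 2α₂ = 0.9469
CA = 0.9469 × 2.75 = 2.60 mmol/kg

CA = 2.60 mmol/kg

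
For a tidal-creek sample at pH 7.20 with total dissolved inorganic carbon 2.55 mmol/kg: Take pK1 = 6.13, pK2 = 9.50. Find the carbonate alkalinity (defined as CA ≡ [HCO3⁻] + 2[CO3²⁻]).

CA = [HCO3⁻] + 2[CO3²⁻] = (α₁ + 2α₂)·DIC
At pH 7.20: [H⁺]/K1 = 10^-1.07 = 0.085114, K2/[H⁺] = 10^-2.30 = 0.0050119
α₁ = 1/(1 + 0.085114 + 0.0050119) = 1/1.0901 = 0.9173; α₂ = α₁·K2/[H⁺] = 0.004598
α₁ + 2α₂ = 0.9265
CA = 0.9265 × 2.55 = 2.36 mmol/kg

CA = 2.36 mmol/kg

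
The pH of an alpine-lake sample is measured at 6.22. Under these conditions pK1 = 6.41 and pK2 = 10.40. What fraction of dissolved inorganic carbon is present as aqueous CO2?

α₀ = 1 / (1 + K1/[H⁺] + K1K2/[H⁺]²) = 1 / (1 + 10^-0.19 + 10^-4.37)
   = 1 / (1 + 0.64565 + 4.2658×10^-5) = 1/1.6457 = 0.6076

α₀ = 0.608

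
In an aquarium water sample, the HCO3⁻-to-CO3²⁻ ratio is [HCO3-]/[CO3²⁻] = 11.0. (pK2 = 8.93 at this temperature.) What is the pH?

pH = 7.89

From K2 = [H⁺][CO3²⁻]/[HCO3-]:  pH = pK2 − log₁₀([HCO3-]/[CO3²⁻])
log₁₀(11.0) = +1.041
pH = 8.93 − (+1.041) = 7.89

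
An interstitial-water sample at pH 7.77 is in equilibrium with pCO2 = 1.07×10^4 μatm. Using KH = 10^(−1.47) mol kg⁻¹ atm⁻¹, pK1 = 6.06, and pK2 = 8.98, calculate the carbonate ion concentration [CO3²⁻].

[CO3²⁻] = 1.15 mmol/kg

[CO2*] = KH · pCO2 = 10^(−1.47) × 1.07×10^4×10^-6 = 3.626×10^-4 mol/kg
α₀ = 1/(1 + K1/[H⁺] + K1K2/[H⁺]²) = 1/(1 + 10^+1.71 + 10^+0.50) = 0.01803
DIC = [CO2*]/α₀ = 3.626×10^-4 / 0.01803 = 20.10 mmol/kg
[CO3²⁻] = α₂·DIC; α₂ = 0.05703, so [CO3²⁻] = 0.05703 × 20.10 = 1.15 mmol/kg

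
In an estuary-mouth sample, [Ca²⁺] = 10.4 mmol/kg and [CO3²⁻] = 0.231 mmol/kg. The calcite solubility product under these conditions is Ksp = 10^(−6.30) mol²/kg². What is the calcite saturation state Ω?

Ω = 4.79

Ksp = 10^(−6.30) = 5.012×10^-7
Ω = [Ca²⁺][CO3²⁻]/Ksp = (10.4×10^-3)(0.231×10^-3) / 5.012×10^-7 = 4.79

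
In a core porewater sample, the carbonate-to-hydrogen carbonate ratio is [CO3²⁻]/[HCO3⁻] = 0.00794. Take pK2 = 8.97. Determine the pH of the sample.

pH = 6.87

From K2 = [H⁺][CO3²⁻]/[HCO3⁻]:  pH = pK2 + log₁₀([CO3²⁻]/[HCO3⁻])
log₁₀(0.00794) = -2.100
pH = 8.97 + (-2.100) = 6.87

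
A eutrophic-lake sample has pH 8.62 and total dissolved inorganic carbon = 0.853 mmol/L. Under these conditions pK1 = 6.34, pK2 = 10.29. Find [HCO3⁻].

α₁ = 1 / (1 + [H⁺]/K1 + K2/[H⁺]) = 1 / (1 + 10^-2.28 + 10^-1.67)
   = 1 / (1 + 0.0052481 + 0.021380) = 1/1.0266 = 0.9741
[HCO3⁻] = α₁ × DIC = 0.9741 × 0.853 = 0.831 mmol/L

[HCO3⁻] = 0.831 mmol/L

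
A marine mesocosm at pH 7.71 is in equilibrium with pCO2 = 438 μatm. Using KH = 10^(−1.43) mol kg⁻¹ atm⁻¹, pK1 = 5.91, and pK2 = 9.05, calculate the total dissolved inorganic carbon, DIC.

DIC = 1.09 mmol/kg

[CO2*] = KH · pCO2 = 10^(−1.43) × 438×10^-6 = 1.627×10^-5 mol/kg
α₀ = 1/(1 + K1/[H⁺] + K1K2/[H⁺]²) = 1/(1 + 10^+1.80 + 10^+0.46) = 0.01493
DIC = [CO2*]/α₀ = 1.627×10^-5 / 0.01493 = 1.09 mmol/kg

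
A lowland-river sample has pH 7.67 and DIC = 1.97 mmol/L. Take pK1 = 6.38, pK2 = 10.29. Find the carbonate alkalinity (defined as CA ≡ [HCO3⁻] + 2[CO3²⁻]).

CA = [HCO3⁻] + 2[CO3²⁻] = (α₁ + 2α₂)·DIC
At pH 7.67: [H⁺]/K1 = 10^-1.29 = 0.051286, K2/[H⁺] = 10^-2.62 = 0.0023988
α₁ = 1/(1 + 0.051286 + 0.0023988) = 1/1.0537 = 0.9491; α₂ = α₁·K2/[H⁺] = 0.002277
α₁ + 2α₂ = 0.9536
CA = 0.9536 × 1.97 = 1.88 mmol/L

CA = 1.88 mmol/L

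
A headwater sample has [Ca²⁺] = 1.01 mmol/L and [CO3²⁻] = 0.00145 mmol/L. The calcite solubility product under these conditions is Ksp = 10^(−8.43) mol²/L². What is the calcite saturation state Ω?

Ω = 0.394

Ksp = 10^(−8.43) = 3.715×10^-9
Ω = [Ca²⁺][CO3²⁻]/Ksp = (1.01×10^-3)(0.00145×10^-3) / 3.715×10^-9 = 0.394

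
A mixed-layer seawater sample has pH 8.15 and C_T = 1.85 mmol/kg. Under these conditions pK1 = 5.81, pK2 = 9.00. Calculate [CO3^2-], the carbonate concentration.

[CO3²⁻] = 0.228 mmol/kg

α₂ = 1 / (1 + [H⁺]/K2 + [H⁺]²/(K1K2)) = 1 / (1 + 10^+0.85 + 10^-1.49)
   = 1 / (1 + 7.0795 + 0.032359) = 1/8.1118 = 0.1233
[CO3²⁻] = α₂ × DIC = 0.1233 × 1.85 = 0.228 mmol/kg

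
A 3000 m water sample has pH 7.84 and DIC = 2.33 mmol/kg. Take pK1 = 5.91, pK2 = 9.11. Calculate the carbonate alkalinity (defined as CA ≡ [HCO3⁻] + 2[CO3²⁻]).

CA = [HCO3⁻] + 2[CO3²⁻] = (α₁ + 2α₂)·DIC
At pH 7.84: [H⁺]/K1 = 10^-1.93 = 0.011749, K2/[H⁺] = 10^-1.27 = 0.053703
α₁ = 1/(1 + 0.011749 + 0.053703) = 1/1.0655 = 0.9386; α₂ = α₁·K2/[H⁺] = 0.05040
α₁ + 2α₂ = 1.0394
CA = 1.0394 × 2.33 = 2.42 mmol/kg

CA = 2.42 mmol/kg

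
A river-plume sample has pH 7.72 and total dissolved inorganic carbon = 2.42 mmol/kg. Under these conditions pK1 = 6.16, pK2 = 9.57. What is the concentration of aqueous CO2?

α₀ = 1 / (1 + K1/[H⁺] + K1K2/[H⁺]²) = 1 / (1 + 10^+1.56 + 10^-0.29)
   = 1 / (1 + 36.308 + 0.51286) = 1/37.821 = 0.02644
[CO2*] = α₀ × DIC = 0.02644 × 2.42 = 0.0640 mmol/kg

[CO2*] = 0.0640 mmol/kg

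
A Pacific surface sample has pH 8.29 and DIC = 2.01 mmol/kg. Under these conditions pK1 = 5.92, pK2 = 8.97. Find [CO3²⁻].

[CO3²⁻] = 0.346 mmol/kg

α₂ = 1 / (1 + [H⁺]/K2 + [H⁺]²/(K1K2)) = 1 / (1 + 10^+0.68 + 10^-1.69)
   = 1 / (1 + 4.7863 + 0.020417) = 1/5.8067 = 0.1722
[CO3²⁻] = α₂ × DIC = 0.1722 × 2.01 = 0.346 mmol/kg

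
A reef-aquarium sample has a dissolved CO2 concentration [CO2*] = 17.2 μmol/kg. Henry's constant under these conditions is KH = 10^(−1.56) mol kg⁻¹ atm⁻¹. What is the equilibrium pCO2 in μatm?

KH = 10^(−1.56) = 2.754×10^-2 mol kg⁻¹ atm⁻¹
pCO2 = [CO2*]/KH = 17.2×10^-6 / 2.754×10^-2 = 6.24×10^-4 atm = 624 μatm

pCO2 = 624 μatm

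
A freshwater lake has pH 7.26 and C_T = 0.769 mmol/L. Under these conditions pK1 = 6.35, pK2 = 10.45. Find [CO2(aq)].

α₀ = 1 / (1 + K1/[H⁺] + K1K2/[H⁺]²) = 1 / (1 + 10^+0.91 + 10^-2.28)
   = 1 / (1 + 8.1283 + 0.0052481) = 1/9.1336 = 0.1095
[CO2*] = α₀ × DIC = 0.1095 × 0.769 = 0.0842 mmol/L

[CO2*] = 0.0842 mmol/L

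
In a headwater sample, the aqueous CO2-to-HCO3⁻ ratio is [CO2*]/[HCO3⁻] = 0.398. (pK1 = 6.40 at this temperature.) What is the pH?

From K1 = [H⁺][HCO3⁻]/[CO2*]:  pH = pK1 − log₁₀([CO2*]/[HCO3⁻])
log₁₀(0.398) = -0.400
pH = 6.40 − (-0.400) = 6.80

pH = 6.80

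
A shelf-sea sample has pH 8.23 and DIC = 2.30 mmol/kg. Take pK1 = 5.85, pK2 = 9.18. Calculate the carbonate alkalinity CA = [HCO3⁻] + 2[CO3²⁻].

CA = [HCO3⁻] + 2[CO3²⁻] = (α₁ + 2α₂)·DIC
At pH 8.23: [H⁺]/K1 = 10^-2.38 = 0.0041687, K2/[H⁺] = 10^-0.95 = 0.11220
α₁ = 1/(1 + 0.0041687 + 0.11220) = 1/1.1164 = 0.8958; α₂ = α₁·K2/[H⁺] = 0.1005
α₁ + 2α₂ = 1.0968
CA = 1.0968 × 2.30 = 2.52 mmol/kg

CA = 2.52 mmol/kg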